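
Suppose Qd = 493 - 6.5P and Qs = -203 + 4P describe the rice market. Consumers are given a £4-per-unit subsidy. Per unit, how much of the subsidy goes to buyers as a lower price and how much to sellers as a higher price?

Pre-subsidy: 493 - 6.5P = -203 + 4P gives P* = 464/7, Q* = 435/7.
With the rebate, buyers effectively pay Pb = Ps − 4, where Ps is the price sellers receive.
Demand in terms of Ps becomes Qd = 493 − 6.5(Ps − 4) = 519 - 6.5Ps. Setting this equal to supply: 519 - 6.5Ps = -203 + 4Ps, so Ps = 1444/21.
Buyers pay Pb = 1444/21 − 4 = 1360/21; Q' = -203 + 4·(1444/21) = 1513/21.
Buyers' price falls by P* − Pb = 464/7 − 1360/21 = 32/21; sellers' price rises by Ps − P* = 1444/21 − 464/7 = 52/21.

Buyers gain 32/21 per unit; sellers gain 52/21 per unit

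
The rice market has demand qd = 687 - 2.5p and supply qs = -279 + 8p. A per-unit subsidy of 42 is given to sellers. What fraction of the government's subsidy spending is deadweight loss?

DWL / government spending = 40/537

Pre-subsidy: 687 - 2.5p = -279 + 8p gives p* = 92, q* = 457.
With the subsidy, sellers receive ps = pb + 42 for each unit, where pb is the price buyers pay.
Supply in terms of pb becomes qs = -279 + 8(pb + 42) = 57 + 8pb. Setting this equal to demand: 687 - 2.5pb = 57 + 8pb, so pb = 60.
Sellers receive ps = 60 + 42 = 102; q' = 687 − 2.5·60 = 537.
ΔCS = ½(457 + 537)(92 − 60) = 15904; ΔPS = ½(457 + 537)(102 − 92) = 4970.
Government spending = 42 × 537 = 22554.
DWL = ½ × 42 × (537 − 457) = 1680; fraction = 1680 / 22554 = 40/537.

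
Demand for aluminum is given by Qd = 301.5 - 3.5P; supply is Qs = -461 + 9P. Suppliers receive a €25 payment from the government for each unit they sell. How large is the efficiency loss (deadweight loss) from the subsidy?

Deadweight loss = €787.5

Pre-subsidy: 301.5 - 3.5P = -461 + 9P gives P* = 61, Q* = 88.
With the subsidy, sellers receive Ps = Pb + 25 for each unit, where Pb is the price buyers pay.
Supply in terms of Pb becomes Qs = -461 + 9(Pb + 25) = -236 + 9Pb. Setting this equal to demand: 301.5 - 3.5Pb = -236 + 9Pb, so Pb = 43.
Sellers receive Ps = 43 + 25 = 68; Q' = 301.5 − 3.5·43 = 151.
The subsidy expands output by 151 − 88 = 63 past the efficient level; on those units the gap between marginal cost and willingness to pay runs from 0 up to 25.
DWL = ½ × 25 × 63 = 787.5.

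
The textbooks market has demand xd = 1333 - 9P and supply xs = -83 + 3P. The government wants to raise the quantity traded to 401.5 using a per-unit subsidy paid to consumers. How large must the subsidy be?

At x = 401.5, invert demand for the buyer price: Pb = (1333 − 401.5)/9 = 103.5; invert supply for the seller price: Ps = (401.5 − (-83))/3 = 161.5.
The subsidy must fill the gap: s = Ps − Pb = 161.5 − 103.5 = 58.

Required subsidy s = 58 per unit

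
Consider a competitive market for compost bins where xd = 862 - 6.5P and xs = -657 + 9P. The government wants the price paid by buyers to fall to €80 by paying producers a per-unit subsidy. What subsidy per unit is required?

At a buyer price of 80, quantity demanded is 862 − 6.5·80 = 342.
Sellers supply 342 only when they receive Ps with -657 + 9·Ps = 342, i.e. Ps = 111.
s = Ps − Pb = 111 − 80 = 31.

Required subsidy s = €31 per unit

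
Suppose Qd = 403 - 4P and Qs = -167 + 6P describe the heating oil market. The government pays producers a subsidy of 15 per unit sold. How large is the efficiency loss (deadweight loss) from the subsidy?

Deadweight loss = 270

Pre-subsidy: 403 - 4P = -167 + 6P gives P* = 57, Q* = 175.
With the subsidy, sellers receive Ps = Pb + 15 for each unit, where Pb is the price buyers pay.
Supply in terms of Pb becomes Qs = -167 + 6(Pb + 15) = -77 + 6Pb. Setting this equal to demand: 403 - 4Pb = -77 + 6Pb, so Pb = 48.
Sellers receive Ps = 48 + 15 = 63; Q' = 403 − 4·48 = 211.
The subsidy expands output by 211 − 175 = 36 past the efficient level; on those units the gap between marginal cost and willingness to pay runs from 0 up to 15.
DWL = ½ × 15 × 36 = 270.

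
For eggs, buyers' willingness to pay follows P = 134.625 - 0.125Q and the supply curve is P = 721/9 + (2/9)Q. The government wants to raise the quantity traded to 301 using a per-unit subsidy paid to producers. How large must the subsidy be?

Required subsidy s = 50 per unit

At Q = 301, from the demand curve buyers pay Pb = 134.625 − 0.125·301 = 97; from the supply curve sellers need Ps = 721/9 + (2/9)·301 = 147.
The subsidy must fill the gap: s = Ps − Pb = 147 − 97 = 50.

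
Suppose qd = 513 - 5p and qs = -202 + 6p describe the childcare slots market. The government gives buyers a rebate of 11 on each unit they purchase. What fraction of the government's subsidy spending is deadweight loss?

Pre-subsidy: 513 - 5p = -202 + 6p gives p* = 65, q* = 188.
With the rebate, buyers effectively pay pb = ps − 11, where ps is the price sellers receive.
Demand in terms of ps becomes qd = 513 − 5(ps − 11) = 568 - 5ps. Setting this equal to supply: 568 - 5ps = -202 + 6ps, so ps = 70.
Buyers pay pb = 70 − 11 = 59; q' = -202 + 6·70 = 218.
ΔCS = ½(188 + 218)(65 − 59) = 1218; ΔPS = ½(188 + 218)(70 − 65) = 1015.
Government spending = 11 × 218 = 2398.
DWL = ½ × 11 × (218 − 188) = 165; fraction = 165 / 2398 = 15/218.

DWL / government spending = 15/218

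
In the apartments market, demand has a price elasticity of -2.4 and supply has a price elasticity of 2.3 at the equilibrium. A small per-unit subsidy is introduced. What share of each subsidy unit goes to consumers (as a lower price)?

For a small subsidy around the equilibrium, the benefit split depends on the relative slopes, which at a point are proportional to the elasticities.
Buyer share = εs/(εs + |εd|) = 2.3/(2.3 + 2.4) = 23/47; seller share = |εd|/(εs + |εd|) = 24/47.

Consumer share = 23/47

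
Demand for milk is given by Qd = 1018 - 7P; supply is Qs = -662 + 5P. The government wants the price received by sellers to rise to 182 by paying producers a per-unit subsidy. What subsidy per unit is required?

At a seller price of 182, quantity supplied is -662 + 5·182 = 248.
Buyers absorb 248 only when they pay Pb with 1018 − 7·Pb = 248, i.e. Pb = 110.
s = Ps − Pb = 182 − 110 = 72.

Required subsidy s = 72 per unit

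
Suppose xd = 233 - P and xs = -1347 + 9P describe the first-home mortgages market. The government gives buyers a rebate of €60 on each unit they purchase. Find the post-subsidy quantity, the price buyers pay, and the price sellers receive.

x' = 129; buyers pay €104; sellers receive €164

Pre-subsidy: 233 - P = -1347 + 9P gives P* = 158, x* = 75.
With the rebate, buyers effectively pay Pb = Ps − 60, where Ps is the price sellers receive.
Demand in terms of Ps becomes xd = 233 − 1(Ps − 60) = 293 - Ps. Setting this equal to supply: 293 - Ps = -1347 + 9Ps, so Ps = 164.
Buyers pay Pb = 164 − 60 = 104; x' = -1347 + 9·164 = 129.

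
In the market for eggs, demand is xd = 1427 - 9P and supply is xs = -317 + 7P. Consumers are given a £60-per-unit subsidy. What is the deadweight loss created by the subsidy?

Deadweight loss = £7087.5

Pre-subsidy: 1427 - 9P = -317 + 7P gives P* = 109, x* = 446.
With the rebate, buyers effectively pay Pb = Ps − 60, where Ps is the price sellers receive.
Demand in terms of Ps becomes xd = 1427 − 9(Ps − 60) = 1967 - 9Ps. Setting this equal to supply: 1967 - 9Ps = -317 + 7Ps, so Ps = 142.75.
Buyers pay Pb = 142.75 − 60 = 82.75; x' = -317 + 7·142.75 = 682.25.
The subsidy expands output by 682.25 − 446 = 236.25 past the efficient level; on those units the gap between marginal cost and willingness to pay runs from 0 up to 60.
DWL = ½ × 60 × 236.25 = 7087.5.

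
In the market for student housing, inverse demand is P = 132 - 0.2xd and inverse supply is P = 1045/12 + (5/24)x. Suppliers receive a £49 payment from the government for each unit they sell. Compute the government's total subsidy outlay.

Government cost = £11270

Pre-subsidy: 132 - 0.2x = 1045/12 + (5/24)x gives x* = 110 and P* = 110.
With the subsidy, sellers receive Ps = Pb + 49 for each unit, where Pb is the price buyers pay.
On the curves, Pb = 132 - 0.2x and Ps = 1045/12 + (5/24)x; the wedge Ps − Pb = 49 gives 1045/12 + (5/24)x − (132 - 0.2x) = 49, so x' = 230.
Then Pb = 132 − 0.2·230 = 86 and Ps = 1045/12 + (5/24)·230 = 135.
Government outlay = subsidy × quantity = 49 × 230 = 11270.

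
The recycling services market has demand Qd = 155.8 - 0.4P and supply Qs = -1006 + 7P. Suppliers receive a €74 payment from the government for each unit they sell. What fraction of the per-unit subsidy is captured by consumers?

Pre-subsidy: 155.8 - 0.4P = -1006 + 7P gives P* = 157, Q* = 93.
With the subsidy, sellers receive Ps = Pb + 74 for each unit, where Pb is the price buyers pay.
Supply in terms of Pb becomes Qs = -1006 + 7(Pb + 74) = -488 + 7Pb. Setting this equal to demand: 155.8 - 0.4Pb = -488 + 7Pb, so Pb = 87.
Sellers receive Ps = 87 + 74 = 161; Q' = 155.8 − 0.4·87 = 121.
Buyers' price falls by P* − Pb = 157 − 87 = 70; sellers' price rises by Ps − P* = 161 − 157 = 4.
So consumers capture 70/74 = 35/37 of each unit of subsidy.

Consumer share = 35/37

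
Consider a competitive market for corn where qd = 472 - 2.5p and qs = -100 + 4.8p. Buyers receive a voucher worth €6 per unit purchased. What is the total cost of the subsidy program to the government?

Pre-subsidy: 472 - 2.5p = -100 + 4.8p gives p* = 5720/73, q* = 20156/73.
With the rebate, buyers effectively pay pb = ps − 6, where ps is the price sellers receive.
Demand in terms of ps becomes qd = 472 − 2.5(ps − 6) = 487 - 2.5ps. Setting this equal to supply: 487 - 2.5ps = -100 + 4.8ps, so ps = 5870/73.
Buyers pay pb = 5870/73 − 6 = 5432/73; q' = -100 + 4.8·(5870/73) = 20876/73.
Government outlay = subsidy × quantity = 6 × 20876/73 = 125256/73.

Government cost = 125256/73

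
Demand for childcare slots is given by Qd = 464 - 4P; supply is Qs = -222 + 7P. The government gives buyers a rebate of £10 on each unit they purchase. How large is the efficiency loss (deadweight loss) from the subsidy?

Deadweight loss = 1400/11

Pre-subsidy: 464 - 4P = -222 + 7P gives P* = 686/11, Q* = 2360/11.
With the rebate, buyers effectively pay Pb = Ps − 10, where Ps is the price sellers receive.
Demand in terms of Ps becomes Qd = 464 − 4(Ps − 10) = 504 - 4Ps. Setting this equal to supply: 504 - 4Ps = -222 + 7Ps, so Ps = 66.
Buyers pay Pb = 66 − 10 = 56; Q' = -222 + 7·66 = 240.
The subsidy expands output by 240 − 2360/11 = 280/11 past the efficient level; on those units the gap between marginal cost and willingness to pay runs from 0 up to 10.
DWL = ½ × 10 × 280/11 = 1400/11.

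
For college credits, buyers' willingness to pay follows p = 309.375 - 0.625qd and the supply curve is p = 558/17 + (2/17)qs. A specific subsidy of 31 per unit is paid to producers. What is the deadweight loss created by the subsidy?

Deadweight loss = 65348/101

Pre-subsidy: 309.375 - 0.625q = 558/17 + (2/17)q gives q* = 37611/101 and p* = 7740/101.
With the subsidy, sellers receive ps = pb + 31 for each unit, where pb is the price buyers pay.
On the curves, pb = 309.375 - 0.625q and ps = 558/17 + (2/17)q; the wedge ps − pb = 31 gives 558/17 + (2/17)q − (309.375 - 0.625q) = 31, so q' = 41827/101.
Then pb = 309.375 − 0.625·(41827/101) = 5105/101 and ps = 558/17 + (2/17)·(41827/101) = 8236/101.
The subsidy expands output by 41827/101 − 37611/101 = 4216/101 past the efficient level; on those units the gap between marginal cost and willingness to pay runs from 0 up to 31.
DWL = ½ × 31 × 4216/101 = 65348/101.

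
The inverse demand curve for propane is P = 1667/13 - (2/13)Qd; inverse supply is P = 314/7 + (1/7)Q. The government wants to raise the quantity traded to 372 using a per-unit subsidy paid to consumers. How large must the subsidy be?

Required subsidy s = 27 per unit

At Q = 372, from the demand curve buyers pay Pb = 1667/13 − (2/13)·372 = 71; from the supply curve sellers need Ps = 314/7 + (1/7)·372 = 98.
The subsidy must fill the gap: s = Ps − Pb = 98 − 71 = 27.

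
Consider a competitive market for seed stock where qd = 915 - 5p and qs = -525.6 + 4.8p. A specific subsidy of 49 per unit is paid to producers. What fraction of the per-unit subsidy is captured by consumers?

Consumer share = 24/49

Pre-subsidy: 915 - 5p = -525.6 + 4.8p gives p* = 147, q* = 180.
With the subsidy, sellers receive ps = pb + 49 for each unit, where pb is the price buyers pay.
Supply in terms of pb becomes qs = -525.6 + 4.8(pb + 49) = -290.4 + 4.8pb. Setting this equal to demand: 915 - 5pb = -290.4 + 4.8pb, so pb = 123.
Sellers receive ps = 123 + 49 = 172; q' = 915 − 5·123 = 300.
Buyers' price falls by p* − pb = 147 − 123 = 24; sellers' price rises by ps − p* = 172 − 147 = 25.
So consumers capture 24/49 = 24/49 of each unit of subsidy.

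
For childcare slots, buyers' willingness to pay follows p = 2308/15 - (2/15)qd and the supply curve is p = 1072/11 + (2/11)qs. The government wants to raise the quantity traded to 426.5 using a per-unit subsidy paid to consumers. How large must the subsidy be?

At q = 426.5, from the demand curve buyers pay pb = 2308/15 − (2/15)·426.5 = 97; from the supply curve sellers need ps = 1072/11 + (2/11)·426.5 = 175.
The subsidy must fill the gap: s = ps − pb = 175 − 97 = 78.

Required subsidy s = 78 per unit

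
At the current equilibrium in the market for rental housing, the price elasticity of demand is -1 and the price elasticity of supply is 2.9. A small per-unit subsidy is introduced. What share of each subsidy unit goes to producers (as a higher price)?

For a small subsidy around the equilibrium, the benefit split depends on the relative slopes, which at a point are proportional to the elasticities.
Buyer share = εs/(εs + |εd|) = 2.9/(2.9 + 1) = 29/39; seller share = |εd|/(εs + |εd|) = 10/39.
So producers capture 10/39 of the subsidy.

Producer share = 10/39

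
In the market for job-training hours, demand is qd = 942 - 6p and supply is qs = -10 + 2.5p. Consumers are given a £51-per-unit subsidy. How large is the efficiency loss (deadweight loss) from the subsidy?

Pre-subsidy: 942 - 6p = -10 + 2.5p gives p* = 112, q* = 270.
With the rebate, buyers effectively pay pb = ps − 51, where ps is the price sellers receive.
Demand in terms of ps becomes qd = 942 − 6(ps − 51) = 1248 - 6ps. Setting this equal to supply: 1248 - 6ps = -10 + 2.5ps, so ps = 148.
Buyers pay pb = 148 − 51 = 97; q' = -10 + 2.5·148 = 360.
The subsidy expands output by 360 − 270 = 90 past the efficient level; on those units the gap between marginal cost and willingness to pay runs from 0 up to 51.
DWL = ½ × 51 × 90 = 2295.

Deadweight loss = £2295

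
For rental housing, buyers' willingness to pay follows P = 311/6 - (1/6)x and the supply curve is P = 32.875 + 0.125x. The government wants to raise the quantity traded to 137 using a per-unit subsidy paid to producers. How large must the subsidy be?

Required subsidy s = 21 per unit

At x = 137, from the demand curve buyers pay Pb = 311/6 − (1/6)·137 = 29; from the supply curve sellers need Ps = 32.875 + 0.125·137 = 50.
The subsidy must fill the gap: s = Ps − Pb = 50 − 29 = 21.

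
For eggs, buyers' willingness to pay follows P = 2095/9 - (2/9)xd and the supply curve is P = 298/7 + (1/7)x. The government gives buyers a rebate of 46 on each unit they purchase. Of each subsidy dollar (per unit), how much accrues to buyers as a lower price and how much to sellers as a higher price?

Buyers gain 28 per unit; sellers gain 18 per unit

Pre-subsidy: 2095/9 - (2/9)x = 298/7 + (1/7)x gives x* = 521 and P* = 117.
With the rebate, buyers effectively pay Pb = Ps − 46, where Ps is the price sellers receive.
On the curves, Pb = 2095/9 - (2/9)x and Ps = 298/7 + (1/7)x; the wedge Ps − Pb = 46 gives 298/7 + (1/7)x − (2095/9 - (2/9)x) = 46, so x' = 647.
Then Pb = 2095/9 − (2/9)·647 = 89 and Ps = 298/7 + (1/7)·647 = 135.
Buyers' price falls by P* − Pb = 117 − 89 = 28; sellers' price rises by Ps − P* = 135 − 117 = 18.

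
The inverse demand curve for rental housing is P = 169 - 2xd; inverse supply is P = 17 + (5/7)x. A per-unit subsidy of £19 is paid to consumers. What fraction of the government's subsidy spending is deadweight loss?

DWL / government spending = 1/18

Pre-subsidy: 169 - 2x = 17 + (5/7)x gives x* = 56 and P* = 57.
With the rebate, buyers effectively pay Pb = Ps − 19, where Ps is the price sellers receive.
On the curves, Pb = 169 - 2x and Ps = 17 + (5/7)x; the wedge Ps − Pb = 19 gives 17 + (5/7)x − (169 - 2x) = 19, so x' = 63.
Then Pb = 169 − 2·63 = 43 and Ps = 17 + (5/7)·63 = 62.
ΔCS = ½(56 + 63)(57 − 43) = 833; ΔPS = ½(56 + 63)(62 − 57) = 297.5.
Government spending = 19 × 63 = 1197.
DWL = ½ × 19 × (63 − 56) = 66.5; fraction = 66.5 / 1197 = 1/18.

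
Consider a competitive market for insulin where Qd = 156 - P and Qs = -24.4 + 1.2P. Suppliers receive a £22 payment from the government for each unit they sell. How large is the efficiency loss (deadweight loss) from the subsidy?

Deadweight loss = £132

Pre-subsidy: 156 - P = -24.4 + 1.2P gives P* = 82, Q* = 74.
With the subsidy, sellers receive Ps = Pb + 22 for each unit, where Pb is the price buyers pay.
Supply in terms of Pb becomes Qs = -24.4 + 1.2(Pb + 22) = 2 + 1.2Pb. Setting this equal to demand: 156 - Pb = 2 + 1.2Pb, so Pb = 70.
Sellers receive Ps = 70 + 22 = 92; Q' = 156 − 1·70 = 86.
The subsidy expands output by 86 − 74 = 12 past the efficient level; on those units the gap between marginal cost and willingness to pay runs from 0 up to 22.
DWL = ½ × 22 × 12 = 132.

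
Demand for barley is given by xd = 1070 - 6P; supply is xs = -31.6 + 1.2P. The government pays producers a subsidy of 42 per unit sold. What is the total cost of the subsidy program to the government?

Pre-subsidy: 1070 - 6P = -31.6 + 1.2P gives P* = 153, x* = 152.
With the subsidy, sellers receive Ps = Pb + 42 for each unit, where Pb is the price buyers pay.
Supply in terms of Pb becomes xs = -31.6 + 1.2(Pb + 42) = 18.8 + 1.2Pb. Setting this equal to demand: 1070 - 6Pb = 18.8 + 1.2Pb, so Pb = 146.
Sellers receive Ps = 146 + 42 = 188; x' = 1070 − 6·146 = 194.
Government outlay = subsidy × quantity = 42 × 194 = 8148.

Government cost = 8148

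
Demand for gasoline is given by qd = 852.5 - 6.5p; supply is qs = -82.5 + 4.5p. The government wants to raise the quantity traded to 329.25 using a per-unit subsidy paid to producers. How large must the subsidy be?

At q = 329.25, invert demand for the buyer price: pb = (852.5 − 329.25)/6.5 = 80.5; invert supply for the seller price: ps = (329.25 − (-82.5))/4.5 = 91.5.
The subsidy must fill the gap: s = ps − pb = 91.5 − 80.5 = 11.

Required subsidy s = 11 per unit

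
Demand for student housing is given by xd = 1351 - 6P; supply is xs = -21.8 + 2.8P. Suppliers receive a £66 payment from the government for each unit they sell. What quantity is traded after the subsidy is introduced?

x' = 541

Pre-subsidy: 1351 - 6P = -21.8 + 2.8P gives P* = 156, x* = 415.
With the subsidy, sellers receive Ps = Pb + 66 for each unit, where Pb is the price buyers pay.
Supply in terms of Pb becomes xs = -21.8 + 2.8(Pb + 66) = 163 + 2.8Pb. Setting this equal to demand: 1351 - 6Pb = 163 + 2.8Pb, so Pb = 135.
Sellers receive Ps = 135 + 66 = 201; x' = 1351 − 6·135 = 541.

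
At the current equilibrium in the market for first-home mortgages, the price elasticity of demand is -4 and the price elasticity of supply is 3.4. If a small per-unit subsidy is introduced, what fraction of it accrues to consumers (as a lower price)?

For a small subsidy around the equilibrium, the benefit split depends on the relative slopes, which at a point are proportional to the elasticities.
Buyer share = εs/(εs + |εd|) = 3.4/(3.4 + 4) = 17/37; seller share = |εd|/(εs + |εd|) = 20/37.

Consumer share = 17/37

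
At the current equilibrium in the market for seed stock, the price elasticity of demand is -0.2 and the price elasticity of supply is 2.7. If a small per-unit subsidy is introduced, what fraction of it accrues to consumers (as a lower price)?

For a small subsidy around the equilibrium, the benefit split depends on the relative slopes, which at a point are proportional to the elasticities.
Buyer share = εs/(εs + |εd|) = 2.7/(2.7 + 0.2) = 27/29; seller share = |εd|/(εs + |εd|) = 2/29.

Consumer share = 27/29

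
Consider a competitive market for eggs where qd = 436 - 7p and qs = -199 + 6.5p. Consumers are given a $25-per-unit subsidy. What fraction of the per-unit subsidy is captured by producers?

Pre-subsidy: 436 - 7p = -199 + 6.5p gives p* = 1270/27, q* = 2882/27.
With the rebate, buyers effectively pay pb = ps − 25, where ps is the price sellers receive.
Demand in terms of ps becomes qd = 436 − 7(ps − 25) = 611 - 7ps. Setting this equal to supply: 611 - 7ps = -199 + 6.5ps, so ps = 60.
Buyers pay pb = 60 − 25 = 35; q' = -199 + 6.5·60 = 191.
Buyers' price falls by p* − pb = 1270/27 − 35 = 325/27; sellers' price rises by ps − p* = 60 − 1270/27 = 350/27.
So producers capture (350/27)/25 = 14/27 of each unit of subsidy.

Producer share = 14/27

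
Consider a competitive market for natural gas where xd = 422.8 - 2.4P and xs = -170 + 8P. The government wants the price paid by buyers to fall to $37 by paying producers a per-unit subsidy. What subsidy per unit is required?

Required subsidy s = $26 per unit

At a buyer price of 37, quantity demanded is 422.8 − 2.4·37 = 334.
Sellers supply 334 only when they receive Ps with -170 + 8·Ps = 334, i.e. Ps = 63.
s = Ps − Pb = 63 − 37 = 26.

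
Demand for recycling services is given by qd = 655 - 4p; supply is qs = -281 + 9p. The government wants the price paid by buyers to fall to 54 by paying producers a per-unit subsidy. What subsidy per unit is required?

Required subsidy s = 26 per unit

At a buyer price of 54, quantity demanded is 655 − 4·54 = 439.
Sellers supply 439 only when they receive ps with -281 + 9·ps = 439, i.e. ps = 80.
s = ps − pb = 80 − 54 = 26.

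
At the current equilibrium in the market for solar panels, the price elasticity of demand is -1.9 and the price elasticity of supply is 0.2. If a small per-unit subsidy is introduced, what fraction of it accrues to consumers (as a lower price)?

Consumer share = 2/21

For a small subsidy around the equilibrium, the benefit split depends on the relative slopes, which at a point are proportional to the elasticities.
Buyer share = εs/(εs + |εd|) = 0.2/(0.2 + 1.9) = 2/21; seller share = |εd|/(εs + |εd|) = 19/21.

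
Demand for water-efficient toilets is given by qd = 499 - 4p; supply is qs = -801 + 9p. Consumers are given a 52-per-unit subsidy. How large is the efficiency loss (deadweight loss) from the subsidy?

Pre-subsidy: 499 - 4p = -801 + 9p gives p* = 100, q* = 99.
With the rebate, buyers effectively pay pb = ps − 52, where ps is the price sellers receive.
Demand in terms of ps becomes qd = 499 − 4(ps − 52) = 707 - 4ps. Setting this equal to supply: 707 - 4ps = -801 + 9ps, so ps = 116.
Buyers pay pb = 116 − 52 = 64; q' = -801 + 9·116 = 243.
The subsidy expands output by 243 − 99 = 144 past the efficient level; on those units the gap between marginal cost and willingness to pay runs from 0 up to 52.
DWL = ½ × 52 × 144 = 3744.

Deadweight loss = 3744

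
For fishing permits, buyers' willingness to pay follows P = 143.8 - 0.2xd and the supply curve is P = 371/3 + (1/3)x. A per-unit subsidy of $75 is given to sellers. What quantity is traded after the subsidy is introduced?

Pre-subsidy: 143.8 - 0.2x = 371/3 + (1/3)x gives x* = 37.75 and P* = 136.25.
With the subsidy, sellers receive Ps = Pb + 75 for each unit, where Pb is the price buyers pay.
On the curves, Pb = 143.8 - 0.2x and Ps = 371/3 + (1/3)x; the wedge Ps − Pb = 75 gives 371/3 + (1/3)x − (143.8 - 0.2x) = 75, so x' = 178.375.
Then Pb = 143.8 − 0.2·178.375 = 108.125 and Ps = 371/3 + (1/3)·178.375 = 183.125.

x' = 178.375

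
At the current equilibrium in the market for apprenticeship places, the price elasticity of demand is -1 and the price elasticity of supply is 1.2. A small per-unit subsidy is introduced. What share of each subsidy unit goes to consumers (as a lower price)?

For a small subsidy around the equilibrium, the benefit split depends on the relative slopes, which at a point are proportional to the elasticities.
Buyer share = εs/(εs + |εd|) = 1.2/(1.2 + 1) = 6/11; seller share = |εd|/(εs + |εd|) = 5/11.

Consumer share = 6/11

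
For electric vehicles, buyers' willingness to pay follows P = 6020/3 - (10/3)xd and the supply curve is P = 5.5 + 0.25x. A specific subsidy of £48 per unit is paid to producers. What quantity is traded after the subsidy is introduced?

Pre-subsidy: 6020/3 - (10/3)x = 5.5 + 0.25x gives x* = 24014/43 and P* = 6240/43.
With the subsidy, sellers receive Ps = Pb + 48 for each unit, where Pb is the price buyers pay.
On the curves, Pb = 6020/3 - (10/3)x and Ps = 5.5 + 0.25x; the wedge Ps − Pb = 48 gives 5.5 + 0.25x − (6020/3 - (10/3)x) = 48, so x' = 24590/43.
Then Pb = 6020/3 − (10/3)·(24590/43) = 4320/43 and Ps = 5.5 + 0.25·(24590/43) = 6384/43.

x' = 24590/43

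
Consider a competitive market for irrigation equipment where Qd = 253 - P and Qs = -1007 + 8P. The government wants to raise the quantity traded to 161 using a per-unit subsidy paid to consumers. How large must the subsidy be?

At Q = 161, invert demand for the buyer price: Pb = (253 − 161)/1 = 92; invert supply for the seller price: Ps = (161 − (-1007))/8 = 146.
The subsidy must fill the gap: s = Ps − Pb = 146 − 92 = 54.

Required subsidy s = 54 per unit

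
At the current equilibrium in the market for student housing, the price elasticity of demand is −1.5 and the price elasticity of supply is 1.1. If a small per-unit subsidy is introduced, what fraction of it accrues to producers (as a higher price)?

For a small subsidy around the equilibrium, the benefit split depends on the relative slopes, which at a point are proportional to the elasticities.
Buyer share = εs/(εs + |εd|) = 1.1/(1.1 + 1.5) = 11/26; seller share = |εd|/(εs + |εd|) = 15/26.
So producers capture 15/26 of the subsidy.

Producer share = 15/26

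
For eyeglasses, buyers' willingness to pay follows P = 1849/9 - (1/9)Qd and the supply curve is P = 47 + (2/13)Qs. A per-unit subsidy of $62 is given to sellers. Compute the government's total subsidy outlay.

Pre-subsidy: 1849/9 - (1/9)Q = 47 + (2/13)Q gives Q* = 598 and P* = 139.
With the subsidy, sellers receive Ps = Pb + 62 for each unit, where Pb is the price buyers pay.
On the curves, Pb = 1849/9 - (1/9)Q and Ps = 47 + (2/13)Q; the wedge Ps − Pb = 62 gives 47 + (2/13)Q − (1849/9 - (1/9)Q) = 62, so Q' = 832.
Then Pb = 1849/9 − (1/9)·832 = 113 and Ps = 47 + (2/13)·832 = 175.
Government outlay = subsidy × quantity = 62 × 832 = 51584.

Government cost = $51584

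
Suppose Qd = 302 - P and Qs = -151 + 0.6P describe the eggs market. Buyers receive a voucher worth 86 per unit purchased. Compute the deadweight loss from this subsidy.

Deadweight loss = 1386.75

Pre-subsidy: 302 - P = -151 + 0.6P gives P* = 283.125, Q* = 18.875.
With the rebate, buyers effectively pay Pb = Ps − 86, where Ps is the price sellers receive.
Demand in terms of Ps becomes Qd = 302 − 1(Ps − 86) = 388 - Ps. Setting this equal to supply: 388 - Ps = -151 + 0.6Ps, so Ps = 336.875.
Buyers pay Pb = 336.875 − 86 = 250.875; Q' = -151 + 0.6·336.875 = 51.125.
The subsidy expands output by 51.125 − 18.875 = 32.25 past the efficient level; on those units the gap between marginal cost and willingness to pay runs from 0 up to 86.
DWL = ½ × 86 × 32.25 = 1386.75.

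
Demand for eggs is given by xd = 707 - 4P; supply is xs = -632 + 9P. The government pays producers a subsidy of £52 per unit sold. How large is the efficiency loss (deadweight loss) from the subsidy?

Deadweight loss = £3744

Pre-subsidy: 707 - 4P = -632 + 9P gives P* = 103, x* = 295.
With the subsidy, sellers receive Ps = Pb + 52 for each unit, where Pb is the price buyers pay.
Supply in terms of Pb becomes xs = -632 + 9(Pb + 52) = -164 + 9Pb. Setting this equal to demand: 707 - 4Pb = -164 + 9Pb, so Pb = 67.
Sellers receive Ps = 67 + 52 = 119; x' = 707 − 4·67 = 439.
The subsidy expands output by 439 − 295 = 144 past the efficient level; on those units the gap between marginal cost and willingness to pay runs from 0 up to 52.
DWL = ½ × 52 × 144 = 3744.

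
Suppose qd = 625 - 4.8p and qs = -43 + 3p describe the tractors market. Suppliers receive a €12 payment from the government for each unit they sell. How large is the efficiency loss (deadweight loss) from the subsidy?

Pre-subsidy: 625 - 4.8p = -43 + 3p gives p* = 3340/39, q* = 2781/13.
With the subsidy, sellers receive ps = pb + 12 for each unit, where pb is the price buyers pay.
Supply in terms of pb becomes qs = -43 + 3(pb + 12) = -7 + 3pb. Setting this equal to demand: 625 - 4.8pb = -7 + 3pb, so pb = 3160/39.
Sellers receive ps = 3160/39 + 12 = 3628/39; q' = 625 − 4.8·(3160/39) = 3069/13.
The subsidy expands output by 3069/13 − 2781/13 = 288/13 past the efficient level; on those units the gap between marginal cost and willingness to pay runs from 0 up to 12.
DWL = ½ × 12 × 288/13 = 1728/13.

Deadweight loss = 1728/13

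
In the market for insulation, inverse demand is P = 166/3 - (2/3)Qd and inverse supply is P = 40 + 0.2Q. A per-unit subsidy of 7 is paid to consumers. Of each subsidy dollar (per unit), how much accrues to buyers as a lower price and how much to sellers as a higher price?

Pre-subsidy: 166/3 - (2/3)Q = 40 + 0.2Q gives Q* = 230/13 and P* = 566/13.
With the rebate, buyers effectively pay Pb = Ps − 7, where Ps is the price sellers receive.
On the curves, Pb = 166/3 - (2/3)Q and Ps = 40 + 0.2Q; the wedge Ps − Pb = 7 gives 40 + 0.2Q − (166/3 - (2/3)Q) = 7, so Q' = 335/13.
Then Pb = 166/3 − (2/3)·(335/13) = 496/13 and Ps = 40 + 0.2·(335/13) = 587/13.
Buyers' price falls by P* − Pb = 566/13 − 496/13 = 70/13; sellers' price rises by Ps − P* = 587/13 − 566/13 = 21/13.

Buyers gain 70/13 per unit; sellers gain 21/13 per unit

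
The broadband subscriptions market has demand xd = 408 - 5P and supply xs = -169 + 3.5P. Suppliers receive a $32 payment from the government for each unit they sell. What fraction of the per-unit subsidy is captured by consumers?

Pre-subsidy: 408 - 5P = -169 + 3.5P gives P* = 1154/17, x* = 1166/17.
With the subsidy, sellers receive Ps = Pb + 32 for each unit, where Pb is the price buyers pay.
Supply in terms of Pb becomes xs = -169 + 3.5(Pb + 32) = -57 + 3.5Pb. Setting this equal to demand: 408 - 5Pb = -57 + 3.5Pb, so Pb = 930/17.
Sellers receive Ps = 930/17 + 32 = 1474/17; x' = 408 − 5·(930/17) = 2286/17.
Buyers' price falls by P* − Pb = 1154/17 − 930/17 = 224/17; sellers' price rises by Ps − P* = 1474/17 − 1154/17 = 320/17.
So consumers capture (224/17)/32 = 7/17 of each unit of subsidy.

Consumer share = 7/17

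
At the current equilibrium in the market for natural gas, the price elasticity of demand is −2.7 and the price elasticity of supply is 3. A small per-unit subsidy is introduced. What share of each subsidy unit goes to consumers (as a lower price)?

Consumer share = 10/19

For a small subsidy around the equilibrium, the benefit split depends on the relative slopes, which at a point are proportional to the elasticities.
Buyer share = εs/(εs + |εd|) = 3/(3 + 2.7) = 10/19; seller share = |εd|/(εs + |εd|) = 9/19.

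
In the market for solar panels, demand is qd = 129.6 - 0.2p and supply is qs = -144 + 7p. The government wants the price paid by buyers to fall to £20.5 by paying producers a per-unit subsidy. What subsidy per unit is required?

At a buyer price of 20.5, quantity demanded is 129.6 − 0.2·20.5 = 125.5.
Sellers supply 125.5 only when they receive ps with -144 + 7·ps = 125.5, i.e. ps = 38.5.
s = ps − pb = 38.5 − 20.5 = 18.

Required subsidy s = £18 per unit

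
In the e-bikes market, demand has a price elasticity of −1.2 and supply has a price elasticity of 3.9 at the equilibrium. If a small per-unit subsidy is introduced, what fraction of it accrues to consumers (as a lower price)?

For a small subsidy around the equilibrium, the benefit split depends on the relative slopes, which at a point are proportional to the elasticities.
Buyer share = εs/(εs + |εd|) = 3.9/(3.9 + 1.2) = 13/17; seller share = |εd|/(εs + |εd|) = 4/17.

Consumer share = 13/17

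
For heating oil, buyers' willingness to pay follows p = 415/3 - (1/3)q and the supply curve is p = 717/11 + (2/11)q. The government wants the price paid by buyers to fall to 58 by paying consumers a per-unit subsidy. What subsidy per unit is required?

Required subsidy s = 51 per unit

At a buyer price of 58, quantity demanded is 415 − 3·58 = 241.
Sellers supply 241 only when they receive ps = 717/11 + (2/11)·241 = 109.
s = ps − pb = 109 − 58 = 51.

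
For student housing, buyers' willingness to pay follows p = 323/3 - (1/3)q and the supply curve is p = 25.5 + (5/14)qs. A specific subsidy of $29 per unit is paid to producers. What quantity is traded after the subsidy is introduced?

q' = 161

Pre-subsidy: 323/3 - (1/3)q = 25.5 + (5/14)q gives q* = 119 and p* = 68.
With the subsidy, sellers receive ps = pb + 29 for each unit, where pb is the price buyers pay.
On the curves, pb = 323/3 - (1/3)q and ps = 25.5 + (5/14)q; the wedge ps − pb = 29 gives 25.5 + (5/14)q − (323/3 - (1/3)q) = 29, so q' = 161.
Then pb = 323/3 − (1/3)·161 = 54 and ps = 25.5 + (5/14)·161 = 83.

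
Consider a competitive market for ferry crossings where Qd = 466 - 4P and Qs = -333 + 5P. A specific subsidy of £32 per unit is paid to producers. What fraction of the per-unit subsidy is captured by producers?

Pre-subsidy: 466 - 4P = -333 + 5P gives P* = 799/9, Q* = 998/9.
With the subsidy, sellers receive Ps = Pb + 32 for each unit, where Pb is the price buyers pay.
Supply in terms of Pb becomes Qs = -333 + 5(Pb + 32) = -173 + 5Pb. Setting this equal to demand: 466 - 4Pb = -173 + 5Pb, so Pb = 71.
Sellers receive Ps = 71 + 32 = 103; Q' = 466 − 4·71 = 182.
Buyers' price falls by P* − Pb = 799/9 − 71 = 160/9; sellers' price rises by Ps − P* = 103 − 799/9 = 128/9.
So producers capture (128/9)/32 = 4/9 of each unit of subsidy.

Producer share = 4/9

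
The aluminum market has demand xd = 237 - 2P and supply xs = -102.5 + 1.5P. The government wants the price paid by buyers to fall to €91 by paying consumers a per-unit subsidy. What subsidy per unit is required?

At a buyer price of 91, quantity demanded is 237 − 2·91 = 55.
Sellers supply 55 only when they receive Ps with -102.5 + 1.5·Ps = 55, i.e. Ps = 105.
s = Ps − Pb = 105 − 91 = 14.

Required subsidy s = €14 per unit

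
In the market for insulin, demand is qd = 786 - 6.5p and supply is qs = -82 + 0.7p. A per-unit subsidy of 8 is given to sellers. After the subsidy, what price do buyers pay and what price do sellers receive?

Pre-subsidy: 786 - 6.5p = -82 + 0.7p gives p* = 1085/9, q* = 43/18.
With the subsidy, sellers receive ps = pb + 8 for each unit, where pb is the price buyers pay.
Supply in terms of pb becomes qs = -82 + 0.7(pb + 8) = -76.4 + 0.7pb. Setting this equal to demand: 786 - 6.5pb = -76.4 + 0.7pb, so pb = 1078/9.
Sellers receive ps = 1078/9 + 8 = 1150/9; q' = 786 − 6.5·(1078/9) = 67/9.

Buyers pay 1078/9; sellers receive 1150/9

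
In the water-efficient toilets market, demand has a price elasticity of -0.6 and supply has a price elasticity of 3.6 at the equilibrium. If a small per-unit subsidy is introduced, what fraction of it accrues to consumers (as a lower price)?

For a small subsidy around the equilibrium, the benefit split depends on the relative slopes, which at a point are proportional to the elasticities.
Buyer share = εs/(εs + |εd|) = 3.6/(3.6 + 0.6) = 6/7; seller share = |εd|/(εs + |εd|) = 1/7.

Consumer share = 6/7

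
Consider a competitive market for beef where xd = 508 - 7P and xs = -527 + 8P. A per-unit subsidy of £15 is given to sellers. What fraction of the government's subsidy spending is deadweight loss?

DWL / government spending = 28/81

Pre-subsidy: 508 - 7P = -527 + 8P gives P* = 69, x* = 25.
With the subsidy, sellers receive Ps = Pb + 15 for each unit, where Pb is the price buyers pay.
Supply in terms of Pb becomes xs = -527 + 8(Pb + 15) = -407 + 8Pb. Setting this equal to demand: 508 - 7Pb = -407 + 8Pb, so Pb = 61.
Sellers receive Ps = 61 + 15 = 76; x' = 508 − 7·61 = 81.
ΔCS = ½(25 + 81)(69 − 61) = 424; ΔPS = ½(25 + 81)(76 − 69) = 371.
Government spending = 15 × 81 = 1215.
DWL = ½ × 15 × (81 − 25) = 420; fraction = 420 / 1215 = 28/81.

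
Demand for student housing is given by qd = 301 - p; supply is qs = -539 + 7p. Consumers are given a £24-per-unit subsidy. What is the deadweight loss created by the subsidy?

Pre-subsidy: 301 - p = -539 + 7p gives p* = 105, q* = 196.
With the rebate, buyers effectively pay pb = ps − 24, where ps is the price sellers receive.
Demand in terms of ps becomes qd = 301 − 1(ps − 24) = 325 - ps. Setting this equal to supply: 325 - ps = -539 + 7ps, so ps = 108.
Buyers pay pb = 108 − 24 = 84; q' = -539 + 7·108 = 217.
The subsidy expands output by 217 − 196 = 21 past the efficient level; on those units the gap between marginal cost and willingness to pay runs from 0 up to 24.
DWL = ½ × 24 × 21 = 252.

Deadweight loss = £252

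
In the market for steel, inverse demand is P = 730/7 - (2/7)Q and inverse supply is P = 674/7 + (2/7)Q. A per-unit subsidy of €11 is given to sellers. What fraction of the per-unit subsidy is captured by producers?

Pre-subsidy: 730/7 - (2/7)Q = 674/7 + (2/7)Q gives Q* = 14 and P* = 702/7.
With the subsidy, sellers receive Ps = Pb + 11 for each unit, where Pb is the price buyers pay.
On the curves, Pb = 730/7 - (2/7)Q and Ps = 674/7 + (2/7)Q; the wedge Ps − Pb = 11 gives 674/7 + (2/7)Q − (730/7 - (2/7)Q) = 11, so Q' = 33.25.
Then Pb = 730/7 − (2/7)·33.25 = 1327/14 and Ps = 674/7 + (2/7)·33.25 = 1481/14.
Buyers' price falls by P* − Pb = 702/7 − 1327/14 = 5.5; sellers' price rises by Ps − P* = 1481/14 − 702/7 = 5.5.
So producers capture 5.5/11 = 0.5 of each unit of subsidy.

Producer share = 0.5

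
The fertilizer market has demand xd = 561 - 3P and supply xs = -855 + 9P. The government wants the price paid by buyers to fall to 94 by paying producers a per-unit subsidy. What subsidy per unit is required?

At a buyer price of 94, quantity demanded is 561 − 3·94 = 279.
Sellers supply 279 only when they receive Ps with -855 + 9·Ps = 279, i.e. Ps = 126.
s = Ps − Pb = 126 − 94 = 32.

Required subsidy s = 32 per unit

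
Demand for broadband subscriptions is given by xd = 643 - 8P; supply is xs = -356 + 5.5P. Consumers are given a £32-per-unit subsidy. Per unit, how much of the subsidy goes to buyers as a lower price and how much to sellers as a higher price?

Buyers gain 352/27 per unit; sellers gain 512/27 per unit

Pre-subsidy: 643 - 8P = -356 + 5.5P gives P* = 74, x* = 51.
With the rebate, buyers effectively pay Pb = Ps − 32, where Ps is the price sellers receive.
Demand in terms of Ps becomes xd = 643 − 8(Ps − 32) = 899 - 8Ps. Setting this equal to supply: 899 - 8Ps = -356 + 5.5Ps, so Ps = 2510/27.
Buyers pay Pb = 2510/27 − 32 = 1646/27; x' = -356 + 5.5·(2510/27) = 4193/27.
Buyers' price falls by P* − Pb = 74 − 1646/27 = 352/27; sellers' price rises by Ps − P* = 2510/27 − 74 = 512/27.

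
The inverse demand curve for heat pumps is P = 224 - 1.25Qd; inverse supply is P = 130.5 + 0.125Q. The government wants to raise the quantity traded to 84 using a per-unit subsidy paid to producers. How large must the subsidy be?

At Q = 84, from the demand curve buyers pay Pb = 224 − 1.25·84 = 119; from the supply curve sellers need Ps = 130.5 + 0.125·84 = 141.
The subsidy must fill the gap: s = Ps − Pb = 141 − 119 = 22.

Required subsidy s = 22 per unit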